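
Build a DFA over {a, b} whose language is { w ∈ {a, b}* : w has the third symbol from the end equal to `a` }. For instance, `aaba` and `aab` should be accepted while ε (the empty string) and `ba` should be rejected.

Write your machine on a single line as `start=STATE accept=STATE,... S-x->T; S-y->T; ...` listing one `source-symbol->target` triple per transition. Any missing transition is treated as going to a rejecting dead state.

start=q0; accept=q7,q8,q9,q10; q0-a->q1; q0-b->q2; q1-a->q3; q1-b->q4; q2-a->q5; q2-b->q6; q3-a->q7; q3-b->q8; q4-a->q9; q4-b->q10; q5-a->q11; q5-b->q12; q6-a->q13; q6-b->q14; q7-a->q7; q7-b->q8; q8-a->q9; q8-b->q10; q9-a->q11; q9-b->q12; q10-a->q13; q10-b->q14; q11-a->q7; q11-b->q8; q12-a->q9; q12-b->q10; q13-a->q11; q13-b->q12; q14-a->q13; q14-b->q14

A DFA must remember the last 3 symbols (since which symbol is third-to-last isn't known until the input ends). Use one state per possible window of the last ≤3 symbols; accept from those whose window starts with `a`.
15 states suffice.
          a    b  
>  q0     q1   q2 
   q1     q3   q4 
   q2     q5   q6 
   q3     q7   q8 
   q4     q9  q10 
   q5    q11  q12 
   q6    q13  q14 
 * q7     q7   q8 
 * q8     q9  q10 
 * q9    q11  q12 
 * q10   q13  q14 
   q11    q7   q8 
   q12    q9  q10 
   q13   q11  q12 
   q14   q13  q14 
(> = start, * = accepting)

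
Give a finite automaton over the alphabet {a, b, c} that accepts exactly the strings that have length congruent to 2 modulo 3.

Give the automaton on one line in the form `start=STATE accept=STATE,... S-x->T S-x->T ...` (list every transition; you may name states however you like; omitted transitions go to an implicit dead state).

start=q0 accept=q2 q0-a->q1 q0-b->q1 q0-c->q1 q1-a->q2 q1-b->q2 q1-c->q2 q2-a->q0 q2-b->q0 q2-c->q0

Count input length modulo 3: every symbol advances one step around the cycle q0 → q1 → q2 → q0. Accept at q2.
A 3-state machine:
        a   b   c  
>  q0   q1  q1  q1 
   q1   q2  q2  q2 
 * q2   q0  q0  q0 
(> = start, * = accepting)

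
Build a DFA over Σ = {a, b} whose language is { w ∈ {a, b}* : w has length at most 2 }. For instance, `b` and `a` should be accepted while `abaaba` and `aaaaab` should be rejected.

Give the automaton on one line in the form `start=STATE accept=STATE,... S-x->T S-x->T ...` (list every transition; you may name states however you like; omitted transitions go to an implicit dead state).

start=s0 accept=s0,s1,s2 s0-a->s1 s0-b->s1 s1-a->s2 s1-b->s2 s2-a->s3 s2-b->s3 s3-a->s3 s3-b->s3

We only need to distinguish lengths 0, 1, …, 2, and '>2'. Chain s0 → s1 → s2 → s3 on every symbol, with s3 looping. Accepting states: {s0, s1, s2}.
4 states suffice.
        a   b  
>* s0   s1  s1 
 * s1   s2  s2 
 * s2   s3  s3 
   s3   s3  s3 
(> = start, * = accepting)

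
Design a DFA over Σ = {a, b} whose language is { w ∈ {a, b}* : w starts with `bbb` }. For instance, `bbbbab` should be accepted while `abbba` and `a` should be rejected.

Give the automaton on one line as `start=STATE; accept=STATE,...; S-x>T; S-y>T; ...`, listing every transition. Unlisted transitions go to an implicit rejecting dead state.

Walk along `bbb` while the input agrees: from q0 take `b` to q1, and so on. Any deviation drops to the rejecting sink q4. Once q3 is reached the prefix is confirmed and every continuation is accepted.
        a   b  
>  q0   q4  q1 
   q1   q4  q2 
   q2   q4  q3 
 * q3   q3  q3 
   q4   q4  q4 
(> = start, * = accepting)

start=q0; accept=q3; q0-a>q4; q0-b>q1; q1-a>q4; q1-b>q2; q2-a>q4; q2-b>q3; q3-a>q3; q3-b>q3; q4-a>q4; q4-b>q4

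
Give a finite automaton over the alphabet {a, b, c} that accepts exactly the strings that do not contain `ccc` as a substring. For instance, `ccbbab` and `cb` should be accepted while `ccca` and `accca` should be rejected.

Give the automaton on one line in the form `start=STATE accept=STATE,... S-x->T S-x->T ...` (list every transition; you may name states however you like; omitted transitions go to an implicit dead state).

start=S0 accept=S0,S1,S2 S0-a->S0 S0-b->S0 S0-c->S1 S1-a->S0 S1-b->S0 S1-c->S2 S2-a->S0 S2-b->S0 S2-c->S3 S3-a->S3 S3-b->S3 S3-c->S3

This is the complement of 'contains `ccc`'. Use the same substring-matching states — S0 through S3 holding how much of `ccc` has just been matched — but flip the accepting set: everything except the trap S3 accepts.
A 4-state machine:
        a   b   c  
>* S0   S0  S0  S1 
 * S1   S0  S0  S2 
 * S2   S0  S0  S3 
   S3   S3  S3  S3 
(> = start, * = accepting)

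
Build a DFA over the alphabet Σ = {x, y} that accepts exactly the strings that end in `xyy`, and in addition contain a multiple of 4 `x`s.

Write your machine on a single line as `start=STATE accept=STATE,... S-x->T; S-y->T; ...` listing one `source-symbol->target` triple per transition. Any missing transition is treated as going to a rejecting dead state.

Build one automaton per condition and run them in lockstep. The first has 4 states tracking how much of the suffix `xyy` has currently been matched; the second has 4 states tracking the count of `x`s modulo 4. A product state is a pair (one from each), accepting exactly when both do. Equivalent product states are then merged.
7 states suffice.
       x  y 
>  A   B  A 
   B   C  B 
   C   D  C 
   D   E  D 
   E   B  F 
   F   B  G 
 * G   B  A 
(> = start, * = accepting)

start=A; accept=G; A-x->B; A-y->A; B-x->C; B-y->B; C-x->D; C-y->C; D-x->E; D-y->D; E-x->B; E-y->F; F-x->B; F-y->G; G-x->B; G-y->A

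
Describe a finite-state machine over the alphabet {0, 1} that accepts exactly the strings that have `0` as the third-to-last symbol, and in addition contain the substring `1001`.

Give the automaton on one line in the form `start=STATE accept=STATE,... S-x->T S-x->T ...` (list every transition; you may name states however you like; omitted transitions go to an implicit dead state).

Handle the two conditions separately and then intersect. One (15 states) tracks the last 3 symbols read; the other (5 states) tracks whether and how much of `1001` has been seen. Each combined state is a pair, one component from each; accept when both components accept. Equivalent product states are then merged.
       0  1 
>  A   A  B 
   B   C  B 
   C   D  B 
   D   A  E 
 * E   F  G 
 * F   H  I 
 * G   J  K 
   H   L  E 
   I   F  G 
   J   H  I 
   K   J  K 
 * L   L  E 
(> = start, * = accepting)

start=A accept=E,F,G,L A-0->A A-1->B B-0->C B-1->B C-0->D C-1->B D-0->A D-1->E E-0->F E-1->G F-0->H F-1->I G-0->J G-1->K H-0->L H-1->E I-0->F I-1->G J-0->H J-1->I K-0->J K-1->K L-0->L L-1->E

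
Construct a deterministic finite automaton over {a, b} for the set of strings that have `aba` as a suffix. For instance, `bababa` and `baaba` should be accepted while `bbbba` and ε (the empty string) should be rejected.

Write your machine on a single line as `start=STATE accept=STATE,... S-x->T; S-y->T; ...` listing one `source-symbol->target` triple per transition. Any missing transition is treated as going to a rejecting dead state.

start=q0; accept=q3; q0-a->q1; q0-b->q0; q1-a->q1; q1-b->q2; q2-a->q3; q2-b->q0; q3-a->q1; q3-b->q2

Remember how much of `aba` the current input suffix matches. State q0 means no match yet; q1 means the last symbol is `a`; q2 means the last 2 symbols are `ab`; q3 means the last 3 symbols are `aba`. Only q3 accepts. On a mismatch, fall back to the longest proper suffix that is still a prefix of `aba`.
With 4 states:
        a   b  
>  q0   q1  q0 
   q1   q1  q2 
   q2   q3  q0 
 * q3   q1  q2 
(> = start, * = accepting)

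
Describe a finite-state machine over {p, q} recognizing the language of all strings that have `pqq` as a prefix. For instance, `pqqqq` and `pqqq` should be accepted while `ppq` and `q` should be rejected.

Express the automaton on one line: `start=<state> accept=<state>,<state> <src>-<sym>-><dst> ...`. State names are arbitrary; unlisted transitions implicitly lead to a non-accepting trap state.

Check the first 3 symbols one by one: s0 through s2 record how many have matched `pqq` so far; any wrong symbol goes to the dead state s4. After all 3 match we enter the accepting sink s3.
A 5-state machine:
        p   q  
>  s0   s1  s4 
   s1   s4  s2 
   s2   s4  s3 
 * s3   s3  s3 
   s4   s4  s4 
(> = start, * = accepting)

start=s0 accept=s3 s0-p->s1 s0-q->s4 s1-p->s4 s1-q->s2 s2-p->s4 s2-q->s3 s3-p->s3 s3-q->s3 s4-p->s4 s4-q->s4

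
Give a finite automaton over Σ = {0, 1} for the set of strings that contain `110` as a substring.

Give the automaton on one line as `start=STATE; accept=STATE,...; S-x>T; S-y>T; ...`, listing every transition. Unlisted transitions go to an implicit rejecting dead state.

Track how much of `110` has been matched so far: state A is no progress, D is the absorbing accept state reached once `110` has occurred. Intermediate states record partial matches; on a mismatch, fall back to the longest reusable overlap.
With 4 states:
       0  1 
>  A   A  B 
   B   A  C 
   C   D  C 
 * D   D  D 
(> = start, * = accepting)

start=A; accept=D; A-0>A; A-1>B; B-0>A; B-1>C; C-0>D; C-1>C; D-0>D; D-1>D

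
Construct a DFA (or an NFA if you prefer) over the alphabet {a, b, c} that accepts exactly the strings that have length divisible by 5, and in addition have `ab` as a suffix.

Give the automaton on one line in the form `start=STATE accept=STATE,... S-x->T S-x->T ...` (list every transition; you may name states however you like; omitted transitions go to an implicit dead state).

start=q0 accept=q13 q0-a->q1 q0-b->q2 q0-c->q2 q1-a->q3 q1-b->q4 q1-c->q5 q2-a->q3 q2-b->q5 q2-c->q5 q3-a->q6 q3-b->q7 q3-c->q8 q4-a->q6 q4-b->q8 q4-c->q8 q5-a->q6 q5-b->q8 q5-c->q8 q6-a->q9 q6-b->q10 q6-c->q11 q7-a->q9 q7-b->q11 q7-c->q11 q8-a->q9 q8-b->q11 q8-c->q11 q9-a->q12 q9-b->q13 q9-c->q0 q10-a->q12 q10-b->q0 q10-c->q0 q11-a->q12 q11-b->q0 q11-c->q0 q12-a->q1 q12-b->q14 q12-c->q2 q13-a->q1 q13-b->q2 q13-c->q2 q14-a->q3 q14-b->q5 q14-c->q5

Run two small machines in parallel and take their product. One (5 states) tracks the input length modulo 5; the other (3 states) tracks how much of the suffix `ab` has currently been matched. Each combined state is a pair, one component from each; accept when both components accept.
A 15-state machine:
          a    b    c  
>  q0     q1   q2   q2 
   q1     q3   q4   q5 
   q2     q3   q5   q5 
   q3     q6   q7   q8 
   q4     q6   q8   q8 
   q5     q6   q8   q8 
   q6     q9  q10  q11 
   q7     q9  q11  q11 
   q8     q9  q11  q11 
   q9    q12  q13   q0 
   q10   q12   q0   q0 
   q11   q12   q0   q0 
   q12    q1  q14   q2 
 * q13    q1   q2   q2 
   q14    q3   q5   q5 
(> = start, * = accepting)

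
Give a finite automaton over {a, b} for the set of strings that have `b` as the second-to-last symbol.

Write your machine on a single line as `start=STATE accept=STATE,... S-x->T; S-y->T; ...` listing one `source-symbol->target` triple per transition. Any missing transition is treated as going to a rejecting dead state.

A DFA must remember the last 2 symbols (since which symbol is second-to-last isn't known until the input ends). Use one state per possible window of the last ≤2 symbols; accept from those whose window starts with `b`.
With 7 states:
        a   b  
>  S0   S1  S2 
   S1   S3  S4 
   S2   S5  S6 
   S3   S3  S4 
   S4   S5  S6 
 * S5   S3  S4 
 * S6   S5  S6 
(> = start, * = accepting)

start=S0; accept=S5,S6; S0-a->S1; S0-b->S2; S1-a->S3; S1-b->S4; S2-a->S5; S2-b->S6; S3-a->S3; S3-b->S4; S4-a->S5; S4-b->S6; S5-a->S3; S5-b->S4; S6-a->S5; S6-b->S6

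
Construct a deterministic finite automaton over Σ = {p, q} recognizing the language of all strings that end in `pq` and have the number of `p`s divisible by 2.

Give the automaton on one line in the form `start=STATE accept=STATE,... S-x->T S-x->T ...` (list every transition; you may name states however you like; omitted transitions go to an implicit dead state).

start=s0 accept=s4 s0-p->s1 s0-q->s0 s1-p->s2 s1-q->s3 s2-p->s1 s2-q->s4 s3-p->s2 s3-q->s5 s4-p->s1 s4-q->s0 s5-p->s2 s5-q->s5

Build one automaton per condition and run them in lockstep. One (3 states) tracks how much of the suffix `pq` has currently been matched; the other (2 states) tracks the count of `p`s modulo 2. Each combined state is a pair, one component from each; accept when both components accept.
A 6-state machine:
        p   q  
>  s0   s1  s0 
   s1   s2  s3 
   s2   s1  s4 
   s3   s2  s5 
 * s4   s1  s0 
   s5   s2  s5 
(> = start, * = accepting)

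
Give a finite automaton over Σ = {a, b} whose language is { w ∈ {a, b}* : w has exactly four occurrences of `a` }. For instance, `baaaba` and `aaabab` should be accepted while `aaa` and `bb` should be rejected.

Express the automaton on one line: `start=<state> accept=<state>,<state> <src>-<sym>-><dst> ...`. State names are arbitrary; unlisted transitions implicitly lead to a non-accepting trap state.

Count `a`s, saturating at 5: states S0 through S4 mean 0 through 4 `a`s seen; S5 means more than 4. Each `a` increments (capped at S5); other symbols loop. Accept from {S4}.
6 states suffice.
        a   b  
>  S0   S1  S0 
   S1   S2  S1 
   S2   S3  S2 
   S3   S4  S3 
 * S4   S5  S4 
   S5   S5  S5 
(> = start, * = accepting)

start=S0 accept=S4 S0-a->S1 S0-b->S0 S1-a->S2 S1-b->S1 S2-a->S3 S2-b->S2 S3-a->S4 S3-b->S3 S4-a->S5 S4-b->S4 S5-a->S5 S5-b->S5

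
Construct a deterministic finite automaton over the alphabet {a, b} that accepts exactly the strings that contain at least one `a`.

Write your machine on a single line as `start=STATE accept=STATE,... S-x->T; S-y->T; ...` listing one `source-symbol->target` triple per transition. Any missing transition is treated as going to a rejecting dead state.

start=q0; accept=q1,q2; q0-a->q1; q0-b->q0; q1-a->q2; q1-b->q1; q2-a->q2; q2-b->q2

Only the number of `a`s matters, and only up to 2. Make a chain q0 → q1 → q2 advanced by each `a` (with q2 absorbing); every other symbol self-loops. The accepting set is {q1, q2}.
A 3-state machine:
        a   b  
>  q0   q1  q0 
 * q1   q2  q1 
 * q2   q2  q2 
(> = start, * = accepting)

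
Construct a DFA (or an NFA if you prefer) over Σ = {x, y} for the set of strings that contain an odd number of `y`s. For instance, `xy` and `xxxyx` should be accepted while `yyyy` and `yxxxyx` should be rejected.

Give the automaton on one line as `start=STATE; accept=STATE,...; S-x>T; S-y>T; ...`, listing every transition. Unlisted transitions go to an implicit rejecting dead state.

The only thing that matters is how many `y`s have appeared, reduced mod 2. Use one state per residue: s0 for 0, …, s1 for 1. Reading `y` moves to the next residue; anything else stays put. s1 is accepting.
2 states suffice.
        x   y  
>  s0   s0  s1 
 * s1   s1  s0 
(> = start, * = accepting)

start=s0; accept=s1; s0-x>s0; s0-y>s1; s1-x>s1; s1-y>s0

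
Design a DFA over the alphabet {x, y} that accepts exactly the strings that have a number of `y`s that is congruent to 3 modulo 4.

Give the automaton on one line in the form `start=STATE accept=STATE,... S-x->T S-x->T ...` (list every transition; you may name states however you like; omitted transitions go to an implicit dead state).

Keep the running count of `y`s modulo 4: each `y` advances along the cycle S0 → S1 → S2 → S3 → S0 while other symbols loop. Accept at S3.
With 4 states:
        x   y  
>  S0   S0  S1 
   S1   S1  S2 
   S2   S2  S3 
 * S3   S3  S0 
(> = start, * = accepting)

start=S0 accept=S3 S0-x->S0 S0-y->S1 S1-x->S1 S1-y->S2 S2-x->S2 S2-y->S3 S3-x->S3 S3-y->S0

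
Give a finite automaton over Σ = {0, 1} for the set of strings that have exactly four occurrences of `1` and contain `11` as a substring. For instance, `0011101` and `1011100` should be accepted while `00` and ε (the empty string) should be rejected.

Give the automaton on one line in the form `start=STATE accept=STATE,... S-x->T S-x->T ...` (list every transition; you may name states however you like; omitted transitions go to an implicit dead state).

Build one automaton per condition and run them in lockstep. The first has 6 states tracking the count of `1`s, saturating at 5; the second has 3 states tracking whether and how much of `11` has been seen. A product state is a pair (one from each), accepting exactly when both do. Minimizing collapses redundant product states.
A 10-state machine:
        0   1  
>  q0   q0  q1 
   q1   q2  q3 
   q2   q2  q4 
   q3   q3  q5 
   q4   q6  q5 
   q5   q5  q7 
   q6   q6  q8 
 * q7   q7  q9 
   q8   q9  q7 
   q9   q9  q9 
(> = start, * = accepting)

start=q0 accept=q7 q0-0->q0 q0-1->q1 q1-0->q2 q1-1->q3 q2-0->q2 q2-1->q4 q3-0->q3 q3-1->q5 q4-0->q6 q4-1->q5 q5-0->q5 q5-1->q7 q6-0->q6 q6-1->q8 q7-0->q7 q7-1->q9 q8-0->q9 q8-1->q7 q9-0->q9 q9-1->q9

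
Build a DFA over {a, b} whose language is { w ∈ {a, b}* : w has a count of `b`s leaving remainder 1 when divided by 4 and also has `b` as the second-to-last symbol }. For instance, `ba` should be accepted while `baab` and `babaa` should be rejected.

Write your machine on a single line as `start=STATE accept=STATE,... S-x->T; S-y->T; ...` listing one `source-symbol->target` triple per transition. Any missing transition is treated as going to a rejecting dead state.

start=s0; accept=s2,s7; s0-a->s0; s0-b->s1; s1-a->s2; s1-b->s3; s2-a->s4; s2-b->s3; s3-a->s3; s3-b->s5; s4-a->s4; s4-b->s3; s5-a->s5; s5-b->s6; s6-a->s0; s6-b->s7; s7-a->s2; s7-b->s3

Handle the two conditions separately and then intersect. The first has 4 states tracking the count of `b`s modulo 4; the second has 7 states tracking the last 2 symbols read. A product state is a pair (one from each), accepting exactly when both do. Minimizing collapses redundant product states.
        a   b  
>  s0   s0  s1 
   s1   s2  s3 
 * s2   s4  s3 
   s3   s3  s5 
   s4   s4  s3 
   s5   s5  s6 
   s6   s0  s7 
 * s7   s2  s3 
(> = start, * = accepting)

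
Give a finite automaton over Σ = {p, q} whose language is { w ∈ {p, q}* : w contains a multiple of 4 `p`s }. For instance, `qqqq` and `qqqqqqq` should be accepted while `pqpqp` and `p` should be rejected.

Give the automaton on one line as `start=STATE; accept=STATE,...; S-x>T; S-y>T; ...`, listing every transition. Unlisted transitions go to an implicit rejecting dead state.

Keep the running count of `p`s modulo 4: each `p` advances along the cycle S0 → S1 → S2 → S3 → S0 while other symbols loop. Accept at S0.
        p   q  
>* S0   S1  S0 
   S1   S2  S1 
   S2   S3  S2 
   S3   S0  S3 
(> = start, * = accepting)

start=S0; accept=S0; S0-p>S1; S0-q>S0; S1-p>S2; S1-q>S1; S2-p>S3; S2-q>S2; S3-p>S0; S3-q>S3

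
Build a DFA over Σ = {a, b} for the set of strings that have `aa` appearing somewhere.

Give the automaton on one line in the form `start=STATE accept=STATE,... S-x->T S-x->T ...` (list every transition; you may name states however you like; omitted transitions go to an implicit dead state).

Track how much of `aa` has been matched so far: state q0 is no progress, q2 is the absorbing accept state reached once `aa` has occurred. Intermediate states record partial matches; on a mismatch, fall back to the longest reusable overlap.
With 3 states:
        a   b  
>  q0   q1  q0 
   q1   q2  q0 
 * q2   q2  q2 
(> = start, * = accepting)

start=q0 accept=q2 q0-a->q1 q0-b->q0 q1-a->q2 q1-b->q0 q2-a->q2 q2-b->q2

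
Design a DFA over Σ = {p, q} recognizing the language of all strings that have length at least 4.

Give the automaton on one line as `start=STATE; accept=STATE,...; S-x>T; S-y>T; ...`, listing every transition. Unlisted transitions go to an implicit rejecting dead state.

Count input length up to 5: every symbol moves from A toward F, which means 'more than 4' and absorbs. Accept from {E, F}.
A 6-state machine:
       p  q 
>  A   B  B 
   B   C  C 
   C   D  D 
   D   E  E 
 * E   F  F 
 * F   F  F 
(> = start, * = accepting)

start=A; accept=E,F; A-p>B; A-q>B; B-p>C; B-q>C; C-p>D; C-q>D; D-p>E; D-q>E; E-p>F; E-q>F; F-p>F; F-q>F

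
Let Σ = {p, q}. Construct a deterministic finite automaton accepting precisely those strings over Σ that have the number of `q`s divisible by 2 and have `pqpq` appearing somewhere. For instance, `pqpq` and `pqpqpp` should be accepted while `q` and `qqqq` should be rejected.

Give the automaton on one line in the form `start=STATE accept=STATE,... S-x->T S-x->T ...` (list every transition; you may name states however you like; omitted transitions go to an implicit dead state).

Build one automaton per condition and run them in lockstep. One (2 states) tracks the count of `q`s modulo 2; the other (5 states) tracks whether and how much of `pqpq` has been seen. Each combined state is a pair, one component from each; accept when both components accept.
A 10-state machine:
        p   q  
>  s0   s1  s2 
   s1   s1  s3 
   s2   s4  s0 
   s3   s5  s0 
   s4   s4  s6 
   s5   s4  s7 
   s6   s8  s2 
 * s7   s7  s9 
   s8   s1  s9 
   s9   s9  s7 
(> = start, * = accepting)

start=s0 accept=s7 s0-p->s1 s0-q->s2 s1-p->s1 s1-q->s3 s2-p->s4 s2-q->s0 s3-p->s5 s3-q->s0 s4-p->s4 s4-q->s6 s5-p->s4 s5-q->s7 s6-p->s8 s6-q->s2 s7-p->s7 s7-q->s9 s8-p->s1 s8-q->s9 s9-p->s9 s9-q->s7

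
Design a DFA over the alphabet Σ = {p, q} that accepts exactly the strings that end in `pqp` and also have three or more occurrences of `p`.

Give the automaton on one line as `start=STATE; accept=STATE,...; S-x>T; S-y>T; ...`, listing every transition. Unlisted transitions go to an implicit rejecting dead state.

Build one automaton per condition and run them in lockstep. One (4 states) tracks how much of the suffix `pqp` has currently been matched; the other (5 states) tracks the count of `p`s, saturating at 4. Each combined state is a pair, one component from each; accept when both components accept.
          p    q  
>  s0     s1   s0 
   s1     s2   s3 
   s2     s4   s5 
   s3     s6   s7 
   s4     s8   s9 
   s5    s10  s11 
   s6     s4   s5 
   s7     s2   s7 
   s8     s8  s12 
   s9    s13  s14 
 * s10    s8   s9 
   s11    s4  s11 
   s12   s13  s15 
 * s13    s8  s12 
   s14    s8  s14 
   s15    s8  s15 
(> = start, * = accepting)

start=s0; accept=s10,s13; s0-p>s1; s0-q>s0; s1-p>s2; s1-q>s3; s2-p>s4; s2-q>s5; s3-p>s6; s3-q>s7; s4-p>s8; s4-q>s9; s5-p>s10; s5-q>s11; s6-p>s4; s6-q>s5; s7-p>s2; s7-q>s7; s8-p>s8; s8-q>s12; s9-p>s13; s9-q>s14; s10-p>s8; s10-q>s9; s11-p>s4; s11-q>s11; s12-p>s13; s12-q>s15; s13-p>s8; s13-q>s12; s14-p>s8; s14-q>s14; s15-p>s8; s15-q>s15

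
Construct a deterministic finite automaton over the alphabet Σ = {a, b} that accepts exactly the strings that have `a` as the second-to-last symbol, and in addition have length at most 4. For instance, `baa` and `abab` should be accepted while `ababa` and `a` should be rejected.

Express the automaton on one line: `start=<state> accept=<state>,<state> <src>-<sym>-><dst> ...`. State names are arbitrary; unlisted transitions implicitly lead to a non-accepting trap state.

start=q0 accept=q3,q4,q7,q8 q0-a->q1 q0-b->q2 q1-a->q3 q1-b->q4 q2-a->q5 q2-b->q6 q3-a->q7 q3-b->q8 q4-a->q9 q4-b->q10 q5-a->q7 q5-b->q8 q6-a->q9 q6-b->q10 q7-a->q8 q7-b->q8 q8-a->q10 q8-b->q10 q9-a->q8 q9-b->q8 q10-a->q10 q10-b->q10

Build one automaton per condition and run them in lockstep. One (7 states) tracks the last 2 symbols read; the other (6 states) tracks the input length, saturating at 5. Each combined state is a pair, one component from each; accept when both components accept. Equivalent product states are then merged.
An 11-state machine:
          a    b  
>  q0     q1   q2 
   q1     q3   q4 
   q2     q5   q6 
 * q3     q7   q8 
 * q4     q9  q10 
   q5     q7   q8 
   q6     q9  q10 
 * q7     q8   q8 
 * q8    q10  q10 
   q9     q8   q8 
   q10   q10  q10 
(> = start, * = accepting)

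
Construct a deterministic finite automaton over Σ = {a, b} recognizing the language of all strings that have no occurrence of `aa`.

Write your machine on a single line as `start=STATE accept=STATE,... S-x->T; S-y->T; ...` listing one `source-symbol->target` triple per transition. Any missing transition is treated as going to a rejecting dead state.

start=S0; accept=S0,S1; S0-a->S1; S0-b->S0; S1-a->S2; S1-b->S0; S2-a->S2; S2-b->S2

This is the complement of 'contains `aa`'. Use the same substring-matching states — S0 through S2 holding how much of `aa` has just been matched — but flip the accepting set: everything except the trap S2 accepts.
3 states suffice.
        a   b  
>* S0   S1  S0 
 * S1   S2  S0 
   S2   S2  S2 
(> = start, * = accepting)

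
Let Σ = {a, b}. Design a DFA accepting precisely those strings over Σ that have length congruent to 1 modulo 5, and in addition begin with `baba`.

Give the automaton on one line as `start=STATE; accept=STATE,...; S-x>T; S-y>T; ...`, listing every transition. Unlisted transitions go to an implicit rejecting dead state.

Build one automaton per condition and run them in lockstep. The first has 5 states tracking the input length modulo 5; the second has 6 states tracking whether the input so far still matches the prefix `baba`. A product state is a pair (one from each), accepting exactly when both do.
With 14 states:
          a    b  
>  q0     q1   q2 
   q1     q3   q3 
   q2     q4   q3 
   q3     q5   q5 
   q4     q5   q6 
   q5     q7   q7 
   q6     q8   q7 
   q7     q9   q9 
   q8    q10  q10 
   q9     q1   q1 
   q10   q11  q11 
 * q11   q12  q12 
   q12   q13  q13 
   q13    q8   q8 
(> = start, * = accepting)

start=q0; accept=q11; q0-a>q1; q0-b>q2; q1-a>q3; q1-b>q3; q2-a>q4; q2-b>q3; q3-a>q5; q3-b>q5; q4-a>q5; q4-b>q6; q5-a>q7; q5-b>q7; q6-a>q8; q6-b>q7; q7-a>q9; q7-b>q9; q8-a>q10; q8-b>q10; q9-a>q1; q9-b>q1; q10-a>q11; q10-b>q11; q11-a>q12; q11-b>q12; q12-a>q13; q12-b>q13; q13-a>q8; q13-b>q8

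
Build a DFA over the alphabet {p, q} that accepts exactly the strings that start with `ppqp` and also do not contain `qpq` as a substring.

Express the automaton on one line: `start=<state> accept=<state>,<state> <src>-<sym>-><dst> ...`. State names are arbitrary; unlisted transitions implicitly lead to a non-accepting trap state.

Build one automaton per condition and run them in lockstep. The first has 6 states tracking whether the input so far still matches the prefix `ppqp`; the second has 4 states tracking partial matches of the forbidden pattern `qpq`. A product state is a pair (one from each), accepting exactly when both do.
12 states suffice.
          p    q  
>  S0     S1   S2 
   S1     S3   S2 
   S2     S4   S2 
   S3     S5   S6 
   S4     S5   S7 
   S5     S5   S2 
   S6     S8   S2 
   S7     S7   S7 
 * S8     S9  S10 
 * S9     S9  S11 
   S10   S10  S10 
 * S11    S8  S11 
(> = start, * = accepting)

start=S0 accept=S8,S9,S11 S0-p->S1 S0-q->S2 S1-p->S3 S1-q->S2 S2-p->S4 S2-q->S2 S3-p->S5 S3-q->S6 S4-p->S5 S4-q->S7 S5-p->S5 S5-q->S2 S6-p->S8 S6-q->S2 S7-p->S7 S7-q->S7 S8-p->S9 S8-q->S10 S9-p->S9 S9-q->S11 S10-p->S10 S10-q->S10 S11-p->S8 S11-q->S11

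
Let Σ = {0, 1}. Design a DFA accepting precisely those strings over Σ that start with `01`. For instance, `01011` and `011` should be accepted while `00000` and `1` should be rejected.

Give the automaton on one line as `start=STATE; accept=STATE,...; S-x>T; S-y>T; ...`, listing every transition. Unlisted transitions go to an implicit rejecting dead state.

start=q0; accept=q2; q0-0>q1; q0-1>q3; q1-0>q3; q1-1>q2; q2-0>q2; q2-1>q2; q3-0>q3; q3-1>q3

Check the first 2 symbols one by one: q0 through q1 record how many have matched `01` so far; any wrong symbol goes to the dead state q3. After all 2 match we enter the accepting sink q2.
With 4 states:
        0   1  
>  q0   q1  q3 
   q1   q3  q2 
 * q2   q2  q2 
   q3   q3  q3 
(> = start, * = accepting)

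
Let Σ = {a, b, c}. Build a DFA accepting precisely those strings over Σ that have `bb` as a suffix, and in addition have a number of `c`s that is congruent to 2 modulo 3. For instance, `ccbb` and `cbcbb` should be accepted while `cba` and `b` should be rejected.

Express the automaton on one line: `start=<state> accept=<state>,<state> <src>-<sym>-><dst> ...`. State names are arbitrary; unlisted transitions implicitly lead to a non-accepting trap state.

Handle the two conditions separately and then intersect. One (3 states) tracks how much of the suffix `bb` has currently been matched; the other (3 states) tracks the count of `c`s modulo 3. Each combined state is a pair, one component from each; accept when both components accept.
        a   b   c  
>  q0   q0  q1  q2 
   q1   q0  q3  q2 
   q2   q2  q4  q5 
   q3   q0  q3  q2 
   q4   q2  q6  q5 
   q5   q5  q7  q0 
   q6   q2  q6  q5 
   q7   q5  q8  q0 
 * q8   q5  q8  q0 
(> = start, * = accepting)

start=q0 accept=q8 q0-a->q0 q0-b->q1 q0-c->q2 q1-a->q0 q1-b->q3 q1-c->q2 q2-a->q2 q2-b->q4 q2-c->q5 q3-a->q0 q3-b->q3 q3-c->q2 q4-a->q2 q4-b->q6 q4-c->q5 q5-a->q5 q5-b->q7 q5-c->q0 q6-a->q2 q6-b->q6 q6-c->q5 q7-a->q5 q7-b->q8 q7-c->q0 q8-a->q5 q8-b->q8 q8-c->q0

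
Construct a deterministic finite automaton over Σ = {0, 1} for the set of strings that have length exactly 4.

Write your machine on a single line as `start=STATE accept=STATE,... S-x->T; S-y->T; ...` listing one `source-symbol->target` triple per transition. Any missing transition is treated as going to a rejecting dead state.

Count input length up to 5: every symbol moves from q0 toward q5, which means 'more than 4' and absorbs. Accept from {q4}.
        0   1  
>  q0   q1  q1 
   q1   q2  q2 
   q2   q3  q3 
   q3   q4  q4 
 * q4   q5  q5 
   q5   q5  q5 
(> = start, * = accepting)

start=q0; accept=q4; q0-0->q1; q0-1->q1; q1-0->q2; q1-1->q2; q2-0->q3; q2-1->q3; q3-0->q4; q3-1->q4; q4-0->q5; q4-1->q5; q5-0->q5; q5-1->q5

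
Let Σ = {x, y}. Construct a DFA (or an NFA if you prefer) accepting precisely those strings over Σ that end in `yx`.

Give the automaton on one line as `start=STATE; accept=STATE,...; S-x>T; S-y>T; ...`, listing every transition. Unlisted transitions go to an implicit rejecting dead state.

Let each state record the length of the longest suffix of the input read so far that is also a prefix of `yx`. S1 means the last symbol is `y`; S2 means the last 2 symbols are `yx`. Accept only at S2, where the string currently ends in `yx`.
        x   y  
>  S0   S0  S1 
   S1   S2  S1 
 * S2   S0  S1 
(> = start, * = accepting)

start=S0; accept=S2; S0-x>S0; S0-y>S1; S1-x>S2; S1-y>S1; S2-x>S0; S2-y>S1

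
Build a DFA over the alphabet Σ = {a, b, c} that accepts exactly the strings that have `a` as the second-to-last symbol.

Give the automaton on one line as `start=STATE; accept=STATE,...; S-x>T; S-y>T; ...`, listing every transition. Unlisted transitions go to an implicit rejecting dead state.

Because acceptance depends on a position counted from the end, the machine has to buffer the most recent 2 symbols. Make each state the string of the last up-to-2 symbols read; on input `x` shift the window left and append `x`. Accept when the buffered window has length 2 and begins with `a`.
A 13-state machine:
          a    b    c  
>  q0     q1   q2   q3 
   q1     q4   q5   q6 
   q2     q7   q8   q9 
   q3    q10  q11  q12 
 * q4     q4   q5   q6 
 * q5     q7   q8   q9 
 * q6    q10  q11  q12 
   q7     q4   q5   q6 
   q8     q7   q8   q9 
   q9    q10  q11  q12 
   q10    q4   q5   q6 
   q11    q7   q8   q9 
   q12   q10  q11  q12 
(> = start, * = accepting)

start=q0; accept=q4,q5,q6; q0-a>q1; q0-b>q2; q0-c>q3; q1-a>q4; q1-b>q5; q1-c>q6; q2-a>q7; q2-b>q8; q2-c>q9; q3-a>q10; q3-b>q11; q3-c>q12; q4-a>q4; q4-b>q5; q4-c>q6; q5-a>q7; q5-b>q8; q5-c>q9; q6-a>q10; q6-b>q11; q6-c>q12; q7-a>q4; q7-b>q5; q7-c>q6; q8-a>q7; q8-b>q8; q8-c>q9; q9-a>q10; q9-b>q11; q9-c>q12; q10-a>q4; q10-b>q5; q10-c>q6; q11-a>q7; q11-b>q8; q11-c>q9; q12-a>q10; q12-b>q11; q12-c>q12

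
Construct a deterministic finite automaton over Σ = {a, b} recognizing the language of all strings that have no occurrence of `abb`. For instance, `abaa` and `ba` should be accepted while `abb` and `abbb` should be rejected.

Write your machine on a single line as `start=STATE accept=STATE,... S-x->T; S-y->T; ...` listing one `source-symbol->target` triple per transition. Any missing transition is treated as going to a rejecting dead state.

start=q0; accept=q0,q1,q2; q0-a->q1; q0-b->q0; q1-a->q1; q1-b->q2; q2-a->q1; q2-b->q3; q3-a->q3; q3-b->q3

Track partial matches of the forbidden pattern `abb`. State q3 is a dead state reached once `abb` has occurred; every other state accepts. q0 means no part of `abb` is currently matched.
4 states suffice.
        a   b  
>* q0   q1  q0 
 * q1   q1  q2 
 * q2   q1  q3 
   q3   q3  q3 
(> = start, * = accepting)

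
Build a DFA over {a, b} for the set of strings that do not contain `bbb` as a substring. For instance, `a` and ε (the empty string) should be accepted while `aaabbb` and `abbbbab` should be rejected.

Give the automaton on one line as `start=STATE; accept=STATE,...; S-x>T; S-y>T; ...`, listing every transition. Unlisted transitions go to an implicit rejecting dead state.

start=q0; accept=q0,q1,q2; q0-a>q0; q0-b>q1; q1-a>q0; q1-b>q2; q2-a>q0; q2-b>q3; q3-a>q3; q3-b>q3

This is the complement of 'contains `bbb`'. Use the same substring-matching states — q0 through q3 holding how much of `bbb` has just been matched — but flip the accepting set: everything except the trap q3 accepts.
        a   b  
>* q0   q0  q1 
 * q1   q0  q2 
 * q2   q0  q3 
   q3   q3  q3 
(> = start, * = accepting)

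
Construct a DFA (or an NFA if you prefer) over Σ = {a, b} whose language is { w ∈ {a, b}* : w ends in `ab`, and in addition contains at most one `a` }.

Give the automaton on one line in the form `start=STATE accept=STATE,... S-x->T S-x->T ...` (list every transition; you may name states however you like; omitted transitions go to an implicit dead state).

Handle the two conditions separately and then intersect. One (3 states) tracks how much of the suffix `ab` has currently been matched; the other (3 states) tracks the count of `a`s, saturating at 2. Each combined state is a pair, one component from each; accept when both components accept. Minimizing collapses redundant product states.
With 4 states:
        a   b  
>  q0   q1  q0 
   q1   q2  q3 
   q2   q2  q2 
 * q3   q2  q2 
(> = start, * = accepting)

start=q0 accept=q3 q0-a->q1 q0-b->q0 q1-a->q2 q1-b->q3 q2-a->q2 q2-b->q2 q3-a->q2 q3-b->q2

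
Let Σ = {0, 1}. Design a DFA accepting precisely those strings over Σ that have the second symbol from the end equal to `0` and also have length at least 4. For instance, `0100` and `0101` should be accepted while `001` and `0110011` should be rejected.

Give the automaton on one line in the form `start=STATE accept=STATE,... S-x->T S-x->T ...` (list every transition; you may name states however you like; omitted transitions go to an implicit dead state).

Run two small machines in parallel and take their product. One (7 states) tracks the last 2 symbols read; the other (6 states) tracks the input length, saturating at 5. Each combined state is a pair, one component from each; accept when both components accept. Equivalent product states are then merged.
6 states suffice.
       0  1 
>  A   B  B 
   B   C  C 
   C   D  C 
   D   E  F 
 * E   E  F 
 * F   D  C 
(> = start, * = accepting)

start=A accept=E,F A-0->B A-1->B B-0->C B-1->C C-0->D C-1->C D-0->E D-1->F E-0->E E-1->F F-0->D F-1->C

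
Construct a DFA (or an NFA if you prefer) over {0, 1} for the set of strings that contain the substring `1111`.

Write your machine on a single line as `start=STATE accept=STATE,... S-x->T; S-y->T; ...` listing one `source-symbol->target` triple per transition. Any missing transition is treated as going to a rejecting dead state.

start=A; accept=E; A-0->A; A-1->B; B-0->A; B-1->C; C-0->A; C-1->D; D-0->A; D-1->E; E-0->E; E-1->E

States A..D record the length of the longest prefix of `1111` that matches the current input suffix. Reaching E means `1111` has been seen, and we stay there forever. Accept from E.
       0  1 
>  A   A  B 
   B   A  C 
   C   A  D 
   D   A  E 
 * E   E  E 
(> = start, * = accepting)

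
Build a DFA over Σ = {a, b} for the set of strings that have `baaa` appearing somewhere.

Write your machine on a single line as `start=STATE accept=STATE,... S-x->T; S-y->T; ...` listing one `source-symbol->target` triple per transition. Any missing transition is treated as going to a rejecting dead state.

start=q0; accept=q4; q0-a->q0; q0-b->q1; q1-a->q2; q1-b->q1; q2-a->q3; q2-b->q1; q3-a->q4; q3-b->q1; q4-a->q4; q4-b->q4

Track how much of `baaa` has been matched so far: state q0 is no progress, q4 is the absorbing accept state reached once `baaa` has occurred. Intermediate states record partial matches; on a mismatch, fall back to the longest reusable overlap.
5 states suffice.
        a   b  
>  q0   q0  q1 
   q1   q2  q1 
   q2   q3  q1 
   q3   q4  q1 
 * q4   q4  q4 
(> = start, * = accepting)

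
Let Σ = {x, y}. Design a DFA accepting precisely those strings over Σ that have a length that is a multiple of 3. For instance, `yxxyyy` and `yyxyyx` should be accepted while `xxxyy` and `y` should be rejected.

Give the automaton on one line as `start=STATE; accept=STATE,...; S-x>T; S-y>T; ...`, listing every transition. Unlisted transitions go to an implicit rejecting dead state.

start=s0; accept=s0; s0-x>s1; s0-y>s1; s1-x>s2; s1-y>s2; s2-x>s0; s2-y>s0

Only the length mod 3 matters, so use a 3-cycle: from any state, every input symbol moves to the next state, wrapping s2 back to s0. Mark s0 accepting.
3 states suffice.
        x   y  
>* s0   s1  s1 
   s1   s2  s2 
   s2   s0  s0 
(> = start, * = accepting)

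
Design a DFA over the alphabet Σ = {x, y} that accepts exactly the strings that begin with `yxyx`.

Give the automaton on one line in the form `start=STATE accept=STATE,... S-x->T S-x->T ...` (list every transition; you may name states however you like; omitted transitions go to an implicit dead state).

Check the first 4 symbols one by one: q0 through q3 record how many have matched `yxyx` so far; any wrong symbol goes to the dead state q5. After all 4 match we enter the accepting sink q4.
6 states suffice.
        x   y  
>  q0   q5  q1 
   q1   q2  q5 
   q2   q5  q3 
   q3   q4  q5 
 * q4   q4  q4 
   q5   q5  q5 
(> = start, * = accepting)

start=q0 accept=q4 q0-x->q5 q0-y->q1 q1-x->q2 q1-y->q5 q2-x->q5 q2-y->q3 q3-x->q4 q3-y->q5 q4-x->q4 q4-y->q4 q5-x->q5 q5-y->q5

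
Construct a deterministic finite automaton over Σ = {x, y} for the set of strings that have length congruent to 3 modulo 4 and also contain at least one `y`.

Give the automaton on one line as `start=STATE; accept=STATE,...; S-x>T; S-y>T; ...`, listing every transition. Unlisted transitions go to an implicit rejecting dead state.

Run two small machines in parallel and take their product. The first has 4 states tracking the input length modulo 4; the second has 3 states tracking the count of `y`s, saturating at 2. A product state is a pair (one from each), accepting exactly when both do.
12 states suffice.
          x    y  
>  s0     s1   s2 
   s1     s3   s4 
   s2     s4   s5 
   s3     s6   s7 
   s4     s7   s8 
   s5     s8   s8 
   s6     s0   s9 
 * s7     s9  s10 
 * s8    s10  s10 
   s9     s2  s11 
   s10   s11  s11 
   s11    s5   s5 
(> = start, * = accepting)

start=s0; accept=s7,s8; s0-x>s1; s0-y>s2; s1-x>s3; s1-y>s4; s2-x>s4; s2-y>s5; s3-x>s6; s3-y>s7; s4-x>s7; s4-y>s8; s5-x>s8; s5-y>s8; s6-x>s0; s6-y>s9; s7-x>s9; s7-y>s10; s8-x>s10; s8-y>s10; s9-x>s2; s9-y>s11; s10-x>s11; s10-y>s11; s11-x>s5; s11-y>s5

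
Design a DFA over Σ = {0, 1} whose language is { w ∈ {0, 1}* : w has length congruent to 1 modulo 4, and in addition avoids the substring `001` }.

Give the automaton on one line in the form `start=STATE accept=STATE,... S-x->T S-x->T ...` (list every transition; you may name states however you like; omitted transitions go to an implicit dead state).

Run two small machines in parallel and take their product. The first has 4 states tracking the input length modulo 4; the second has 4 states tracking partial matches of the forbidden pattern `001`. A product state is a pair (one from each), accepting exactly when both do. After merging equivalent states the machine shrinks.
          0    1  
>  q0     q1   q2 
 * q1     q3   q4 
 * q2     q5   q4 
   q3     q6   q7 
   q4     q8   q9 
   q5     q6   q9 
   q6    q10   q7 
   q7     q7   q7 
   q8    q10   q0 
   q9    q11   q0 
   q10   q12   q7 
   q11   q12   q2 
 * q12    q3   q7 
(> = start, * = accepting)

start=q0 accept=q1,q2,q12 q0-0->q1 q0-1->q2 q1-0->q3 q1-1->q4 q2-0->q5 q2-1->q4 q3-0->q6 q3-1->q7 q4-0->q8 q4-1->q9 q5-0->q6 q5-1->q9 q6-0->q10 q6-1->q7 q7-0->q7 q7-1->q7 q8-0->q10 q8-1->q0 q9-0->q11 q9-1->q0 q10-0->q12 q10-1->q7 q11-0->q12 q11-1->q2 q12-0->q3 q12-1->q7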